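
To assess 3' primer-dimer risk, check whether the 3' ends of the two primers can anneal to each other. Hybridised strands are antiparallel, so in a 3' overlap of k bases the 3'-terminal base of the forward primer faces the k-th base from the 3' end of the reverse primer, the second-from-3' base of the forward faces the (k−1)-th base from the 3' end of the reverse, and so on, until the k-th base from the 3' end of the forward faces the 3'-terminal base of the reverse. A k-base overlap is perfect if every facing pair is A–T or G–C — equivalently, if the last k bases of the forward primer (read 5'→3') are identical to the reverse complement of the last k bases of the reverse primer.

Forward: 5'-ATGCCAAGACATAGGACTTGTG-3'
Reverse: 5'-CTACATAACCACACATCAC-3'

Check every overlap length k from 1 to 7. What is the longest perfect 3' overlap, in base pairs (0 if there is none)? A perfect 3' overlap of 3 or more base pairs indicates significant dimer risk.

Longest perfect overlap: 3 complementary base pairs; significant dimer risk (threshold 3).

Last 7 bases (5'→3') — forward …ACTTGTG, reverse …ACATCAC.
Reverse complement of the reverse primer's last 7 bases: GTGATGT; its first k bases are the reverse complement of the reverse primer's last k bases, so a perfect k-base overlap needs the forward primer's last k bases to equal them.
Comparing (forward last k vs required): k=1: G vs G ✓; k=2: TG vs GT ✗; k=3: GTG vs GTG ✓; k=4: TGTG vs GTGA ✗; k=5: TTGTG vs GTGAT ✗; k=6: CTTGTG vs GTGATG ✗; k=7: ACTTGTG vs GTGATGT ✗.
Perfect overlaps at k = 1, 3; the largest is 3.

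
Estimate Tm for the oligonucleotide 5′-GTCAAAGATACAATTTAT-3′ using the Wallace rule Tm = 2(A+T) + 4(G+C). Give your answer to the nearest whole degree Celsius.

Base counts: A=8, T=6, G=2, C=2 (length 18).
Tm = 2·(8+6) + 4·(2+2) = 2·14 + 4·4 = 28 + 16 = 44°C.

44°C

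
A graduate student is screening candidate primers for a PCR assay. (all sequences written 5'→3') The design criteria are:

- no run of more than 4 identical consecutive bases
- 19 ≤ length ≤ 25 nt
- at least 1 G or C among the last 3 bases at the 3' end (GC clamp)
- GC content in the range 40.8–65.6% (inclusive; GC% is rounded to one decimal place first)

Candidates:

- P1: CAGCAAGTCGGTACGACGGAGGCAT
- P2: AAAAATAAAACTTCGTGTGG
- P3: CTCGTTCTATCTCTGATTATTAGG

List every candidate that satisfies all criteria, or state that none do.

P1 only.

P1 (25 nt, A=7 T=3 G=9 C=6): longest run = 2 ✓; length 25 ✓; 3' end CAT has 1 G/C ✓; GC 15/25 = 60.0% ✓ — passes.
P2 (20 nt, A=9 T=5 G=4 C=2): longest run = 5, exceeds 4 ✗; length 20 ✓; 3' end TGG has 2 G/C ✓; GC 6/20 = 30.0%, outside 40.8–65.6% ✗ — fails.
P3 (24 nt, A=4 T=11 G=4 C=5): longest run = 2 ✓; length 24 ✓; 3' end AGG has 2 G/C ✓; GC 9/24 = 37.5%, outside 40.8–65.6% ✗ — fails.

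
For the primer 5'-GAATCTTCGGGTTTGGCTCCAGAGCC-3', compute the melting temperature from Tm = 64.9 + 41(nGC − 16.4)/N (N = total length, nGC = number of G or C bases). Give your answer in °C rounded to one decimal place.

Base counts: A=4, T=7, G=8, C=7; G+C = 15, N = 26.
Tm = 64.9 + 41·(15 − 16.4)/26 = 64.9 + -57.40/26 = 62.7°C.

62.7°C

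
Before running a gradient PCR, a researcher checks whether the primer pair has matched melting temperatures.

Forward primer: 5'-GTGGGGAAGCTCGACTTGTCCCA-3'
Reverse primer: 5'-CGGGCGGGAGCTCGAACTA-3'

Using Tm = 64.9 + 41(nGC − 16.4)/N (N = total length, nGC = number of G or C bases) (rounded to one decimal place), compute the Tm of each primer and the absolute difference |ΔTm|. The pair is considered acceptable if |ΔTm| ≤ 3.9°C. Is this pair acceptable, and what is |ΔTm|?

Forward: G+C = 14, N = 23 → Tm = 64.9 + 41·(14 − 16.4)/23 = 60.6°C.
Reverse: G+C = 13, N = 19 → Tm = 64.9 + 41·(13 − 16.4)/19 = 57.6°C.
|ΔTm| = |60.6 − 57.6| = 3.0°C, ≤ 3.9°C.

|ΔTm| = 3.0°C; the pair is acceptable.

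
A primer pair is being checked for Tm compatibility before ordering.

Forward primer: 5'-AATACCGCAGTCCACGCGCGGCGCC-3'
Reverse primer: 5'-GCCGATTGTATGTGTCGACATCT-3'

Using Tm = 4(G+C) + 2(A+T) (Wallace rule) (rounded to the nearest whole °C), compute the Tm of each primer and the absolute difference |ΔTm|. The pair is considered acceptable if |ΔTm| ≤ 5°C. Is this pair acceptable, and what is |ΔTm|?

Forward: A=5 T=2 G=7 C=11 → Tm = 2·7 + 4·18 = 86°C.
Reverse: A=4 T=8 G=6 C=5 → Tm = 2·12 + 4·11 = 68°C.
|ΔTm| = |86 − 68| = 18°C, > 5°C.

|ΔTm| = 18°C; the pair is not acceptable.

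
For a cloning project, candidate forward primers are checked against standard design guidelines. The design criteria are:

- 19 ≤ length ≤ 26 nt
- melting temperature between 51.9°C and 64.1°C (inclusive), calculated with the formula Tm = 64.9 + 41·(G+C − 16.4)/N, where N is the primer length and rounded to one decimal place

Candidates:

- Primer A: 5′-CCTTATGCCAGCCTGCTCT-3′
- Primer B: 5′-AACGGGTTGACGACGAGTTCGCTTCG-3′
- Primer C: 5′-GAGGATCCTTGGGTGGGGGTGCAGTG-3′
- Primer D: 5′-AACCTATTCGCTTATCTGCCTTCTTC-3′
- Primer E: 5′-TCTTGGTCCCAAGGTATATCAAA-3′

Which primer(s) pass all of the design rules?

Primer A, Primer B and Primer D.

Primer A (19 nt, A=2 T=6 G=3 C=8): length 19 ✓; Tm = 64.9 + 41·(11 − 16.4)/19 = 53.2°C ✓ — passes.
Primer B (26 nt, A=5 T=6 G=9 C=6): length 26 ✓; Tm = 64.9 + 41·(15 − 16.4)/26 = 62.7°C ✓ — passes.
Primer C (26 nt, A=3 T=6 G=14 C=3): length 26 ✓; Tm = 64.9 + 41·(17 − 16.4)/26 = 65.8°C, outside 51.9–64.1°C ✗ — fails.
Primer D (26 nt, A=4 T=11 G=2 C=9): length 26 ✓; Tm = 64.9 + 41·(11 − 16.4)/26 = 56.4°C ✓ — passes.
Primer E (23 nt, A=7 T=7 G=4 C=5): length 23 ✓; Tm = 64.9 + 41·(9 − 16.4)/23 = 51.7°C, outside 51.9–64.1°C ✗ — fails.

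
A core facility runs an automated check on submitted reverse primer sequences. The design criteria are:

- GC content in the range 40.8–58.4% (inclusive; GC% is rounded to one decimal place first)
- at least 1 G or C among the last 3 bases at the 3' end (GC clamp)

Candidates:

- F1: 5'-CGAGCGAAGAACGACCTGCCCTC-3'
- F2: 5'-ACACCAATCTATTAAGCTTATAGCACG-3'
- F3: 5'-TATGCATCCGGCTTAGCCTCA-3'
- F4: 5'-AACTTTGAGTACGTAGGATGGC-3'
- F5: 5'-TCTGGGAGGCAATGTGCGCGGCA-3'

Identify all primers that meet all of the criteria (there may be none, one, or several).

F1 (23 nt, A=6 T=2 G=6 C=9): GC 15/23 = 65.2%, outside 40.8–58.4% ✗; 3' end CTC has 2 G/C ✓ — fails.
F2 (27 nt, A=10 T=7 G=3 C=7): GC 10/27 = 37.0%, outside 40.8–58.4% ✗; 3' end ACG has 2 G/C ✓ — fails.
F3 (21 nt, A=4 T=6 G=4 C=7): GC 11/21 = 52.4% ✓; 3' end TCA has 1 G/C ✓ — passes.
F4 (22 nt, A=6 T=6 G=7 C=3): GC 10/22 = 45.5% ✓; 3' end GGC has 3 G/C ✓ — passes.
F5 (23 nt, A=4 T=4 G=10 C=5): GC 15/23 = 65.2%, outside 40.8–58.4% ✗; 3' end GCA has 2 G/C ✓ — fails.

F3 and F4.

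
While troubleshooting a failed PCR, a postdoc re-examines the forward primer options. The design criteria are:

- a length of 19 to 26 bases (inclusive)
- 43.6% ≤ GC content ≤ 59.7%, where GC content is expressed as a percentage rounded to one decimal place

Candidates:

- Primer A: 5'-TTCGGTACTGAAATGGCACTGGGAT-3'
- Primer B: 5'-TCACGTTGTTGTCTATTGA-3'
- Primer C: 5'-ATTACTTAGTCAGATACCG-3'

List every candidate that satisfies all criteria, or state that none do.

Primer A (25 nt, A=6 T=7 G=8 C=4): length 25 ✓; GC 12/25 = 48.0% ✓ — passes.
Primer B (19 nt, A=3 T=9 G=4 C=3): length 19 ✓; GC 7/19 = 36.8%, outside 43.6–59.7% ✗ — fails.
Primer C (19 nt, A=6 T=6 G=3 C=4): length 19 ✓; GC 7/19 = 36.8%, outside 43.6–59.7% ✗ — fails.

Primer A only.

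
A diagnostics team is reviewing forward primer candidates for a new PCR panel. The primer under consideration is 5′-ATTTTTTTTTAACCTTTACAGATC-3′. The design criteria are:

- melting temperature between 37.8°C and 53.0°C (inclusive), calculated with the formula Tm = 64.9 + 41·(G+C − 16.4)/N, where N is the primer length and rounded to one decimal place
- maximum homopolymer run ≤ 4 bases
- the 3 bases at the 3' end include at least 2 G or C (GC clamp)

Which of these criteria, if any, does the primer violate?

Base counts: A=6, T=13, G=1, C=4 (length 24).
Tm: Tm = 64.9 + 41·(5 − 16.4)/24 = 45.4°C ✓
homopolymer run: longest run = 9, exceeds 4 ✗
GC clamp: 3' end ATC has 1 G/C, need ≥2 ✗

Fails: homopolymer run, GC clamp.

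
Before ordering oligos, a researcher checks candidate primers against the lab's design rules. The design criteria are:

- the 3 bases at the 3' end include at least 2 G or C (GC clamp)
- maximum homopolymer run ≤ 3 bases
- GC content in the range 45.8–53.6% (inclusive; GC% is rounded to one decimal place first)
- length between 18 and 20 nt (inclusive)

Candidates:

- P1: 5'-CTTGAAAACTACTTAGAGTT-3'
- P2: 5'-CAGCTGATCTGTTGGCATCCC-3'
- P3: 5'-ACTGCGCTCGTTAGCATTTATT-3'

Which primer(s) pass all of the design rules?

P1 (20 nt, A=7 T=7 G=3 C=3): 3' end GTT has 1 G/C, need ≥2 ✗; longest run = 4, exceeds 3 ✗; GC 6/20 = 30.0%, outside 45.8–53.6% ✗; length 20 ✓ — fails.
P2 (21 nt, A=3 T=6 G=5 C=7): 3' end CCC has 3 G/C ✓; longest run = 3 ✓; GC 12/21 = 57.1%, outside 45.8–53.6% ✗; length 21, outside 18–20 ✗ — fails.
P3 (22 nt, A=4 T=9 G=4 C=5): 3' end ATT has 0 G/C, need ≥2 ✗; longest run = 3 ✓; GC 9/22 = 40.9%, outside 45.8–53.6% ✗; length 22, outside 18–20 ✗ — fails.

None of the candidates satisfy all criteria.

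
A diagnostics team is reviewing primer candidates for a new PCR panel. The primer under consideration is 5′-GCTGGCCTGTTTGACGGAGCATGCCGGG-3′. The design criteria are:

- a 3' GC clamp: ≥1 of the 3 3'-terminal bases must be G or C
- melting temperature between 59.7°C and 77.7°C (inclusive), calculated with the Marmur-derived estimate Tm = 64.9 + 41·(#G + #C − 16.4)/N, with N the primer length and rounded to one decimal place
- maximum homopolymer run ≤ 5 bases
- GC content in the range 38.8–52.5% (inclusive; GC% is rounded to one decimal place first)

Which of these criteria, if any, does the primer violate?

Base counts: A=3, T=6, G=12, C=7 (length 28).
GC clamp: 3' end GGG has 3 G/C ✓
Tm: Tm = 64.9 + 41·(19 − 16.4)/28 = 68.7°C ✓
homopolymer run: longest run = 3 ✓
GC content: GC 19/28 = 67.9%, outside 38.8–52.5% ✗

Fails: GC content.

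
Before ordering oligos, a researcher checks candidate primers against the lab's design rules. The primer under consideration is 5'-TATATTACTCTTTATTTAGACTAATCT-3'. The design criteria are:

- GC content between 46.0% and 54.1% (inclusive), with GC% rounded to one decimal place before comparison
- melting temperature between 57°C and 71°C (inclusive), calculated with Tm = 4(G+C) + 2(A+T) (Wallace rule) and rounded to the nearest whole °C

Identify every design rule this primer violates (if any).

Fails: GC content.

Base counts: A=8, T=14, G=1, C=4 (length 27).
GC content: GC 5/27 = 18.5%, outside 46.0–54.1% ✗
Tm: Tm = 2·22 + 4·5 = 64°C ✓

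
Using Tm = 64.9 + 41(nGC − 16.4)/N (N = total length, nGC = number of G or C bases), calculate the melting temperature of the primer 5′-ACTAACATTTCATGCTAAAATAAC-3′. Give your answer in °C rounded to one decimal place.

47.1°C

Base counts: A=11, T=7, G=1, C=5; G+C = 6, N = 24.
Tm = 64.9 + 41·(6 − 16.4)/24 = 64.9 + -426.40/24 = 47.1°C.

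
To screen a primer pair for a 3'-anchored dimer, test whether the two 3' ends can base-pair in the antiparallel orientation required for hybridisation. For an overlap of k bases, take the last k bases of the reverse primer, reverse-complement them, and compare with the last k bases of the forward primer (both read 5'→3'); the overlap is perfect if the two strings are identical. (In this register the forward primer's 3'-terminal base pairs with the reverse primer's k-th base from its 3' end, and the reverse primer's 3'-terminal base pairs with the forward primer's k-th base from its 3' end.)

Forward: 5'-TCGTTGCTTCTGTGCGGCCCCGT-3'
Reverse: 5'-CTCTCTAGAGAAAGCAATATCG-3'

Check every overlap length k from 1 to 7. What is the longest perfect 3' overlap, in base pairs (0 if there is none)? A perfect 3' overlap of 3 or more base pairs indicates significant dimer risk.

Last 7 bases (5'→3') — forward …GCCCCGT, reverse …AATATCG.
Reverse complement of the reverse primer's last 7 bases: CGATATT; its first k bases are the reverse complement of the reverse primer's last k bases, so a perfect k-base overlap needs the forward primer's last k bases to equal them.
Comparing (forward last k vs required): k=1: T vs C ✗; k=2: GT vs CG ✗; k=3: CGT vs CGA ✗; k=4: CCGT vs CGAT ✗; k=5: CCCGT vs CGATA ✗; k=6: CCCCGT vs CGATAT ✗; k=7: GCCCCGT vs CGATATT ✗.
No overlap length from 1 to 7 is perfect, so the longest perfect 3' overlap is 0.

Longest perfect overlap: 0 complementary base pairs; below the dimer-risk threshold (threshold 3).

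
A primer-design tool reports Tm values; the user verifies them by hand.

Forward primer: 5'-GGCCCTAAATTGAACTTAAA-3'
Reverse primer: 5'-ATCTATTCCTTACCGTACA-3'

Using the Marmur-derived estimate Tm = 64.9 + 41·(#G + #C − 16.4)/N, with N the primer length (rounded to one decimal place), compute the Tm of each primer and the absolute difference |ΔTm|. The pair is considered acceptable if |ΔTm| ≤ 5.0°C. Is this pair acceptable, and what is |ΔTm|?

Forward: G+C = 7, N = 20 → Tm = 64.9 + 41·(7 − 16.4)/20 = 45.6°C.
Reverse: G+C = 7, N = 19 → Tm = 64.9 + 41·(7 − 16.4)/19 = 44.6°C.
|ΔTm| = |45.6 − 44.6| = 1.0°C, ≤ 5.0°C.

|ΔTm| = 1.0°C; the pair is acceptable.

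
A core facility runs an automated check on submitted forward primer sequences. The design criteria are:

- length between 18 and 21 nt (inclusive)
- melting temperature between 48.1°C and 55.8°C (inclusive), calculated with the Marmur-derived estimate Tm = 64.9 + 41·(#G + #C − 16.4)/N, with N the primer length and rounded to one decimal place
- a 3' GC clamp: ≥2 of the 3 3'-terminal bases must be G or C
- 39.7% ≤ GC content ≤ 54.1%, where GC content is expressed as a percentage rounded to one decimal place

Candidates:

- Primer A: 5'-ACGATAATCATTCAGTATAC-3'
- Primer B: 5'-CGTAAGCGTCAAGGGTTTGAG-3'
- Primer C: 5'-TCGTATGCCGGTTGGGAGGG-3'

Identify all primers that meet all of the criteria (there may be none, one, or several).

Primer B only.

Primer A (20 nt, A=8 T=6 G=2 C=4): length 20 ✓; Tm = 64.9 + 41·(6 − 16.4)/20 = 43.6°C, outside 48.1–55.8°C ✗; 3' end TAC has 1 G/C, need ≥2 ✗; GC 6/20 = 30.0%, outside 39.7–54.1% ✗ — fails.
Primer B (21 nt, A=5 T=5 G=8 C=3): length 21 ✓; Tm = 64.9 + 41·(11 − 16.4)/21 = 54.4°C ✓; 3' end GAG has 2 G/C ✓; GC 11/21 = 52.4% ✓ — passes.
Primer C (20 nt, A=2 T=5 G=10 C=3): length 20 ✓; Tm = 64.9 + 41·(13 − 16.4)/20 = 57.9°C, outside 48.1–55.8°C ✗; 3' end GGG has 3 G/C ✓; GC 13/20 = 65.0%, outside 39.7–54.1% ✗ — fails.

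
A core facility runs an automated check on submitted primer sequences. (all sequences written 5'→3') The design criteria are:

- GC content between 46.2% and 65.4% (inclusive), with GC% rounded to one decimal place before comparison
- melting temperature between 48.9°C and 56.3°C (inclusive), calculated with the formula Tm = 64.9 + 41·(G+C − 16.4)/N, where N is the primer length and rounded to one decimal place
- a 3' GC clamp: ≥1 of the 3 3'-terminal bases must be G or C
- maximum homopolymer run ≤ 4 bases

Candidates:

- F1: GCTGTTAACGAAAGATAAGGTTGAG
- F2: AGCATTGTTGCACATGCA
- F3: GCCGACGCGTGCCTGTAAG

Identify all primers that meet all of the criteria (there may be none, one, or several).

F1 (25 nt, A=9 T=6 G=8 C=2): GC 10/25 = 40.0%, outside 46.2–65.4% ✗; Tm = 64.9 + 41·(10 − 16.4)/25 = 54.4°C ✓; 3' end GAG has 2 G/C ✓; longest run = 3 ✓ — fails.
F2 (18 nt, A=5 T=5 G=4 C=4): GC 8/18 = 44.4%, outside 46.2–65.4% ✗; Tm = 64.9 + 41·(8 − 16.4)/18 = 45.8°C, outside 48.9–56.3°C ✗; 3' end GCA has 2 G/C ✓; longest run = 2 ✓ — fails.
F3 (19 nt, A=3 T=3 G=7 C=6): GC 13/19 = 68.4%, outside 46.2–65.4% ✗; Tm = 64.9 + 41·(13 − 16.4)/19 = 57.6°C, outside 48.9–56.3°C ✗; 3' end AAG has 1 G/C ✓; longest run = 2 ✓ — fails.

None of the candidates satisfy all criteria.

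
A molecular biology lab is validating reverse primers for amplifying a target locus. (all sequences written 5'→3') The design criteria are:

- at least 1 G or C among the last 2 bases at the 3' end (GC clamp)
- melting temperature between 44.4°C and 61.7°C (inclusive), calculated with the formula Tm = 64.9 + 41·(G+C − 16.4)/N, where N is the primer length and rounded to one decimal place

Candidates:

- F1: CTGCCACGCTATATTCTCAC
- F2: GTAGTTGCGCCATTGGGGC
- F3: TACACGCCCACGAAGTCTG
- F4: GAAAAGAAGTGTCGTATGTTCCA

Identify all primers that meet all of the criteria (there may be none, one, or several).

F1, F2, F3 and F4.

F1 (20 nt, A=4 T=6 G=2 C=8): 3' end AC has 1 G/C ✓; Tm = 64.9 + 41·(10 − 16.4)/20 = 51.8°C ✓ — passes.
F2 (19 nt, A=2 T=5 G=8 C=4): 3' end GC has 2 G/C ✓; Tm = 64.9 + 41·(12 − 16.4)/19 = 55.4°C ✓ — passes.
F3 (19 nt, A=5 T=3 G=4 C=7): 3' end TG has 1 G/C ✓; Tm = 64.9 + 41·(11 − 16.4)/19 = 53.2°C ✓ — passes.
F4 (23 nt, A=8 T=6 G=6 C=3): 3' end CA has 1 G/C ✓; Tm = 64.9 + 41·(9 − 16.4)/23 = 51.7°C ✓ — passes.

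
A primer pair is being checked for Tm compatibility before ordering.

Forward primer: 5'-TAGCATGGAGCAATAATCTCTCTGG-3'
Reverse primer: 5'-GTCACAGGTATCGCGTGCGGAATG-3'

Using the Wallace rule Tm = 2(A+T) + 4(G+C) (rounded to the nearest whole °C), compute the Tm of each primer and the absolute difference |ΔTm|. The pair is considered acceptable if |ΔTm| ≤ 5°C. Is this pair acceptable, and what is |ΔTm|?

Forward: A=7 T=7 G=6 C=5 → Tm = 2·14 + 4·11 = 72°C.
Reverse: A=5 T=5 G=9 C=5 → Tm = 2·10 + 4·14 = 76°C.
|ΔTm| = |72 − 76| = 4°C, ≤ 5°C.

|ΔTm| = 4°C; the pair is acceptable.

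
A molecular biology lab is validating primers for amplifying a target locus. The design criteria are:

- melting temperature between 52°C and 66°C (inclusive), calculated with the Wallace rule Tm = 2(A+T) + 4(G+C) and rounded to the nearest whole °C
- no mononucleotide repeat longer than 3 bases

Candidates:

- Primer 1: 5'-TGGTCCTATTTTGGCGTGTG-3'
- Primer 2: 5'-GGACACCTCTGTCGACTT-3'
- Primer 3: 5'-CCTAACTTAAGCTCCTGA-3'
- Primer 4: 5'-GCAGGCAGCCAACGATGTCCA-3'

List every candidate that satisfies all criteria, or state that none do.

Primer 2 and Primer 3.

Primer 1 (20 nt, A=1 T=9 G=7 C=3): Tm = 2·10 + 4·10 = 60°C ✓; longest run = 4, exceeds 3 ✗ — fails.
Primer 2 (18 nt, A=3 T=5 G=4 C=6): Tm = 2·8 + 4·10 = 56°C ✓; longest run = 2 ✓ — passes.
Primer 3 (18 nt, A=5 T=5 G=2 C=6): Tm = 2·10 + 4·8 = 52°C ✓; longest run = 2 ✓ — passes.
Primer 4 (21 nt, A=6 T=2 G=6 C=7): Tm = 2·8 + 4·13 = 68°C, outside 52–66°C ✗; longest run = 2 ✓ — fails.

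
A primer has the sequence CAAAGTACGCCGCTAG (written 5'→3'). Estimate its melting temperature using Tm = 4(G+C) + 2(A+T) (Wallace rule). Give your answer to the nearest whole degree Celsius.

Base counts: A=5, T=2, G=4, C=5 (length 16).
Tm = 2·(5+2) + 4·(4+5) = 2·7 + 4·9 = 14 + 36 = 50°C.

50°C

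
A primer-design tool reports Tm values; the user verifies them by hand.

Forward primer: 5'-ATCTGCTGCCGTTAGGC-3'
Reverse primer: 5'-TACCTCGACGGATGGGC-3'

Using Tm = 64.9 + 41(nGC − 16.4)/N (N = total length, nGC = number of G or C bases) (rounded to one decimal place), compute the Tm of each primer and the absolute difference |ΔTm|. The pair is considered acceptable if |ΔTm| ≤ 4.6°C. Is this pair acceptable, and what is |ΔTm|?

Forward: G+C = 10, N = 17 → Tm = 64.9 + 41·(10 − 16.4)/17 = 49.5°C.
Reverse: G+C = 11, N = 17 → Tm = 64.9 + 41·(11 − 16.4)/17 = 51.9°C.
|ΔTm| = |49.5 − 51.9| = 2.4°C, ≤ 4.6°C.

|ΔTm| = 2.4°C; the pair is acceptable.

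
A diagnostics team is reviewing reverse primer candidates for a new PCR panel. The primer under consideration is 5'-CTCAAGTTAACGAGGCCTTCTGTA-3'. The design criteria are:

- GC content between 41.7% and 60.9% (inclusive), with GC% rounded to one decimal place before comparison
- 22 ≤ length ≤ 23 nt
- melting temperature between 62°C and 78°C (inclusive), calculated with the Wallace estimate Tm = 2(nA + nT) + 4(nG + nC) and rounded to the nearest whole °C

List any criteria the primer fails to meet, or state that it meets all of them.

Base counts: A=6, T=7, G=5, C=6 (length 24).
GC content: GC 11/24 = 45.8% ✓
length: length 24, outside 22–23 ✗
Tm: Tm = 2·13 + 4·11 = 70°C ✓

Fails: length.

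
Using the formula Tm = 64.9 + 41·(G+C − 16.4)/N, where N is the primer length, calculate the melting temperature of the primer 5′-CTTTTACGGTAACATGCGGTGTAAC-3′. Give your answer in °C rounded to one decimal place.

Base counts: A=6, T=8, G=6, C=5; G+C = 11, N = 25.
Tm = 64.9 + 41·(11 − 16.4)/25 = 64.9 + -221.40/25 = 56.0°C.

56.0°C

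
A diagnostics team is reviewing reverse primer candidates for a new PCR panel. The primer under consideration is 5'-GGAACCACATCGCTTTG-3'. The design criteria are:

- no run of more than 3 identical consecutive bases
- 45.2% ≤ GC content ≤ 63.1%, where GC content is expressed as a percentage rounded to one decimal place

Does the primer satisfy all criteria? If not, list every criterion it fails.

Meets all criteria.

Base counts: A=4, T=4, G=4, C=5 (length 17).
homopolymer run: longest run = 3 ✓
GC content: GC 9/17 = 52.9% ✓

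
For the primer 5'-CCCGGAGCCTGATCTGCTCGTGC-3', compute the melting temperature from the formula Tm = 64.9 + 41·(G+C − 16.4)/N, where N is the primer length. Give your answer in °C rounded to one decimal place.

64.2°C

Base counts: A=2, T=5, G=7, C=9; G+C = 16, N = 23.
Tm = 64.9 + 41·(16 − 16.4)/23 = 64.9 + -16.40/23 = 64.2°C.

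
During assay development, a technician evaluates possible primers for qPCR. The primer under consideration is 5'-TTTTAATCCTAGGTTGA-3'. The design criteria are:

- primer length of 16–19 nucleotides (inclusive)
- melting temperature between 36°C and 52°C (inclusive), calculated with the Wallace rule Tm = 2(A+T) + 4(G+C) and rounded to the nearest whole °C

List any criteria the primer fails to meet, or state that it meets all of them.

Meets all criteria.

Base counts: A=4, T=8, G=3, C=2 (length 17).
length: length 17 ✓
Tm: Tm = 2·12 + 4·5 = 44°C ✓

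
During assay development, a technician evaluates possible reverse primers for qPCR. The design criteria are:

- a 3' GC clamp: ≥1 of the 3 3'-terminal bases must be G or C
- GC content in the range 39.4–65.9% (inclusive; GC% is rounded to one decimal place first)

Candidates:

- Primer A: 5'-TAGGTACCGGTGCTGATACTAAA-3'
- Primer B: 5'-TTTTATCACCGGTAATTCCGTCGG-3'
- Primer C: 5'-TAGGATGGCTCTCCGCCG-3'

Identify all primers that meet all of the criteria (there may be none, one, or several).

Primer A (23 nt, A=7 T=6 G=6 C=4): 3' end AAA has 0 G/C, need ≥1 ✗; GC 10/23 = 43.5% ✓ — fails.
Primer B (24 nt, A=4 T=9 G=5 C=6): 3' end CGG has 3 G/C ✓; GC 11/24 = 45.8% ✓ — passes.
Primer C (18 nt, A=2 T=4 G=6 C=6): 3' end CCG has 3 G/C ✓; GC 12/18 = 66.7%, outside 39.4–65.9% ✗ — fails.

Primer B only.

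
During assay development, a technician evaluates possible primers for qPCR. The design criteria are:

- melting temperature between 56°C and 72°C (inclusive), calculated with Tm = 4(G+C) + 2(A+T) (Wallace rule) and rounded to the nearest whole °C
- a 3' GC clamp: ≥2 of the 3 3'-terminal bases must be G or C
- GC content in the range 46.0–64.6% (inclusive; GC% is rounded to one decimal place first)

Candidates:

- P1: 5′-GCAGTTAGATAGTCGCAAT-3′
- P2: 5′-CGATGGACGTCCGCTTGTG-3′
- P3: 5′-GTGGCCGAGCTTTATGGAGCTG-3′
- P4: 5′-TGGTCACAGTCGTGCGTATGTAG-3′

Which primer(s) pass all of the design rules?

P2 and P3.

P1 (19 nt, A=6 T=5 G=5 C=3): Tm = 2·11 + 4·8 = 54°C, outside 56–72°C ✗; 3' end AAT has 0 G/C, need ≥2 ✗; GC 8/19 = 42.1%, outside 46.0–64.6% ✗ — fails.
P2 (19 nt, A=2 T=5 G=7 C=5): Tm = 2·7 + 4·12 = 62°C ✓; 3' end GTG has 2 G/C ✓; GC 12/19 = 63.2% ✓ — passes.
P3 (22 nt, A=3 T=6 G=9 C=4): Tm = 2·9 + 4·13 = 70°C ✓; 3' end CTG has 2 G/C ✓; GC 13/22 = 59.1% ✓ — passes.
P4 (23 nt, A=4 T=7 G=8 C=4): Tm = 2·11 + 4·12 = 70°C ✓; 3' end TAG has 1 G/C, need ≥2 ✗; GC 12/23 = 52.2% ✓ — fails.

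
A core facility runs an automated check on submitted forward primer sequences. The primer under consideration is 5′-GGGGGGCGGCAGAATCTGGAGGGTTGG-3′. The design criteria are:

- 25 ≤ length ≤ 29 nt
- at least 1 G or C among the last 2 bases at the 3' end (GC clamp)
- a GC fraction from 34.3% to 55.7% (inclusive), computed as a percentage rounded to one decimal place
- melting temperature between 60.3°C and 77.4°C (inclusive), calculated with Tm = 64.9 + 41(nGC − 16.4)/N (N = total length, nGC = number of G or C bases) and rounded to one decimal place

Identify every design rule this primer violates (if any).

Base counts: A=4, T=4, G=16, C=3 (length 27).
length: length 27 ✓
GC clamp: 3' end GG has 2 G/C ✓
GC content: GC 19/27 = 70.4%, outside 34.3–55.7% ✗
Tm: Tm = 64.9 + 41·(19 − 16.4)/27 = 68.8°C ✓

Fails: GC content.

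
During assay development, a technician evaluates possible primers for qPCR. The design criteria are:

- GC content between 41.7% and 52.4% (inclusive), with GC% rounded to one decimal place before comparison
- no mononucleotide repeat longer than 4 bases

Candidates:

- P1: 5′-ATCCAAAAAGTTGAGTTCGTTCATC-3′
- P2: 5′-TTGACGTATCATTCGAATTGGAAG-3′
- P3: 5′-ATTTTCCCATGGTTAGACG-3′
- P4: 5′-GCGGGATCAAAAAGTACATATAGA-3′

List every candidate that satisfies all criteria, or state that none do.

P1 (25 nt, A=8 T=8 G=4 C=5): GC 9/25 = 36.0%, outside 41.7–52.4% ✗; longest run = 5, exceeds 4 ✗ — fails.
P2 (24 nt, A=7 T=8 G=6 C=3): GC 9/24 = 37.5%, outside 41.7–52.4% ✗; longest run = 2 ✓ — fails.
P3 (19 nt, A=4 T=7 G=4 C=4): GC 8/19 = 42.1% ✓; longest run = 4 ✓ — passes.
P4 (24 nt, A=11 T=4 G=6 C=3): GC 9/24 = 37.5%, outside 41.7–52.4% ✗; longest run = 5, exceeds 4 ✗ — fails.

P3 only.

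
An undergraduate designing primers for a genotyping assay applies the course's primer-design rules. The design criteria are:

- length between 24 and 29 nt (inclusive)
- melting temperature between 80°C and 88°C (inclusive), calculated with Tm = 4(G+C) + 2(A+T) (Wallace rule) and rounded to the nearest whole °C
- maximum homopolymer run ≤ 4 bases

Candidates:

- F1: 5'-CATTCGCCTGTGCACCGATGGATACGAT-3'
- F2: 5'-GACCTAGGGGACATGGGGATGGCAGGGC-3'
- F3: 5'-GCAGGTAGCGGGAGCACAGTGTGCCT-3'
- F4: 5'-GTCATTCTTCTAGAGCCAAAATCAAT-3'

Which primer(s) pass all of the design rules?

F1 and F3.

F1 (28 nt, A=6 T=7 G=7 C=8): length 28 ✓; Tm = 2·13 + 4·15 = 86°C ✓; longest run = 2 ✓ — passes.
F2 (28 nt, A=6 T=3 G=14 C=5): length 28 ✓; Tm = 2·9 + 4·19 = 94°C, outside 80–88°C ✗; longest run = 4 ✓ — fails.
F3 (26 nt, A=5 T=4 G=11 C=6): length 26 ✓; Tm = 2·9 + 4·17 = 86°C ✓; longest run = 3 ✓ — passes.
F4 (26 nt, A=9 T=8 G=3 C=6): length 26 ✓; Tm = 2·17 + 4·9 = 70°C, outside 80–88°C ✗; longest run = 4 ✓ — fails.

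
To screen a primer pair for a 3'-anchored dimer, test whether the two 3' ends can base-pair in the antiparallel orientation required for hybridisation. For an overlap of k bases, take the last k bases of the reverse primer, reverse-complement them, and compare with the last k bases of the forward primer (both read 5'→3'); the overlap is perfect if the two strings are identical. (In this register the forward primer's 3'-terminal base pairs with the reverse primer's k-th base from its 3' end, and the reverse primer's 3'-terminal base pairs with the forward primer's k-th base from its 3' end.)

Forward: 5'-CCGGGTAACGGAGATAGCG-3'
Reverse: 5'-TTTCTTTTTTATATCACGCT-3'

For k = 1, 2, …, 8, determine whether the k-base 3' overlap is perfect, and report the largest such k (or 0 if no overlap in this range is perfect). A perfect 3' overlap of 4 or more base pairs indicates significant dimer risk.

Last 8 bases (5'→3') — forward …AGATAGCG, reverse …ATCACGCT.
Reverse complement of the reverse primer's last 8 bases: AGCGTGAT; its first k bases are the reverse complement of the reverse primer's last k bases, so a perfect k-base overlap needs the forward primer's last k bases to equal them.
Comparing (forward last k vs required): k=1: G vs A ✗; k=2: CG vs AG ✗; k=3: GCG vs AGC ✗; k=4: AGCG vs AGCG ✓; k=5: TAGCG vs AGCGT ✗; k=6: ATAGCG vs AGCGTG ✗; k=7: GATAGCG vs AGCGTGA ✗; k=8: AGATAGCG vs AGCGTGAT ✗.
Only k = 4 is perfect, so the longest perfect 3' overlap is 4.

Longest perfect overlap: 4 complementary base pairs; significant dimer risk (threshold 4).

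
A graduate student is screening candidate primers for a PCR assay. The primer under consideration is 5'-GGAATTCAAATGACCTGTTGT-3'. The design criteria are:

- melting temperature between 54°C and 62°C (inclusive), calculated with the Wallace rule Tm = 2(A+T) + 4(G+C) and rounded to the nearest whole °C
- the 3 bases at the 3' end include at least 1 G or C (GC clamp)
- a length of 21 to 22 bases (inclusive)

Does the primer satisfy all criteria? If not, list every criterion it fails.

Base counts: A=6, T=7, G=5, C=3 (length 21).
Tm: Tm = 2·13 + 4·8 = 58°C ✓
GC clamp: 3' end TGT has 1 G/C ✓
length: length 21 ✓

Meets all criteria.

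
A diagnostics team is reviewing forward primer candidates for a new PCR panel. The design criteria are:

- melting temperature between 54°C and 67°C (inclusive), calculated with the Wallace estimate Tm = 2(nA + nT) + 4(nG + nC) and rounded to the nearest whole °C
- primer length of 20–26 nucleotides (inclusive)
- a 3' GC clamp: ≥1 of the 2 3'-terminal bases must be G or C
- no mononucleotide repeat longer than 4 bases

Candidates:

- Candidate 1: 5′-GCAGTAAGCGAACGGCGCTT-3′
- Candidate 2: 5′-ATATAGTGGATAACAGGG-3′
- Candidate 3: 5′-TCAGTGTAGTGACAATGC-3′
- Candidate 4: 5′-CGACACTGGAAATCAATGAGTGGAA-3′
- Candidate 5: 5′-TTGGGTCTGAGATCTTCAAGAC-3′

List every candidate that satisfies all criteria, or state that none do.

Candidate 1 (20 nt, A=5 T=3 G=7 C=5): Tm = 2·8 + 4·12 = 64°C ✓; length 20 ✓; 3' end TT has 0 G/C, need ≥1 ✗; longest run = 2 ✓ — fails.
Candidate 2 (18 nt, A=7 T=4 G=6 C=1): Tm = 2·11 + 4·7 = 50°C, outside 54–67°C ✗; length 18, outside 20–26 ✗; 3' end GG has 2 G/C ✓; longest run = 3 ✓ — fails.
Candidate 3 (18 nt, A=5 T=5 G=5 C=3): Tm = 2·10 + 4·8 = 52°C, outside 54–67°C ✗; length 18, outside 20–26 ✗; 3' end GC has 2 G/C ✓; longest run = 2 ✓ — fails.
Candidate 4 (25 nt, A=10 T=4 G=7 C=4): Tm = 2·14 + 4·11 = 72°C, outside 54–67°C ✗; length 25 ✓; 3' end AA has 0 G/C, need ≥1 ✗; longest run = 3 ✓ — fails.
Candidate 5 (22 nt, A=5 T=7 G=6 C=4): Tm = 2·12 + 4·10 = 64°C ✓; length 22 ✓; 3' end AC has 1 G/C ✓; longest run = 3 ✓ — passes.

Candidate 5 only.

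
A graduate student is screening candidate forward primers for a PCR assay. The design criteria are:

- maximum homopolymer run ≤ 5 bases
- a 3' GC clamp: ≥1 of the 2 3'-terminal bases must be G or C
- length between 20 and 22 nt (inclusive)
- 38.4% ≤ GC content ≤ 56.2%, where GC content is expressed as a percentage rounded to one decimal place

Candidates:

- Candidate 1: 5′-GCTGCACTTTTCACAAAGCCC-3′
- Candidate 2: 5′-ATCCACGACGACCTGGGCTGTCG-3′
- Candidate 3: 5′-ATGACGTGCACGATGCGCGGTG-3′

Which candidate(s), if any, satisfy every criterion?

Candidate 1 (21 nt, A=5 T=5 G=3 C=8): longest run = 4 ✓; 3' end CC has 2 G/C ✓; length 21 ✓; GC 11/21 = 52.4% ✓ — passes.
Candidate 2 (23 nt, A=4 T=4 G=7 C=8): longest run = 3 ✓; 3' end CG has 2 G/C ✓; length 23, outside 20–22 ✗; GC 15/23 = 65.2%, outside 38.4–56.2% ✗ — fails.
Candidate 3 (22 nt, A=4 T=4 G=9 C=5): longest run = 2 ✓; 3' end TG has 1 G/C ✓; length 22 ✓; GC 14/22 = 63.6%, outside 38.4–56.2% ✗ — fails.

Candidate 1 only.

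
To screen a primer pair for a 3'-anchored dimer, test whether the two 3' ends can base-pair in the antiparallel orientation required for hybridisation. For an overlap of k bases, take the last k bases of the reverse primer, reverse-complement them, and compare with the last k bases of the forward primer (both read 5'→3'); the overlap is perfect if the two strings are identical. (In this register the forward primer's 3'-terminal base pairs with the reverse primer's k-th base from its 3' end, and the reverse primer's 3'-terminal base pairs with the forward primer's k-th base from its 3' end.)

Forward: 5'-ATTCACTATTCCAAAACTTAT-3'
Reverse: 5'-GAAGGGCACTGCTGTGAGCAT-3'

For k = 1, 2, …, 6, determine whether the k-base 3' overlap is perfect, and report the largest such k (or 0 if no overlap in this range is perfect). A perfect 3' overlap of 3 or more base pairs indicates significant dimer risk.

Longest perfect overlap: 2 complementary base pairs; below the dimer-risk threshold (threshold 3).

Last 6 bases (5'→3') — forward …ACTTAT, reverse …GAGCAT.
Reverse complement of the reverse primer's last 6 bases: ATGCTC; its first k bases are the reverse complement of the reverse primer's last k bases, so a perfect k-base overlap needs the forward primer's last k bases to equal them.
Comparing (forward last k vs required): k=1: T vs A ✗; k=2: AT vs AT ✓; k=3: TAT vs ATG ✗; k=4: TTAT vs ATGC ✗; k=5: CTTAT vs ATGCT ✗; k=6: ACTTAT vs ATGCTC ✗.
Only k = 2 is perfect, so the longest perfect 3' overlap is 2.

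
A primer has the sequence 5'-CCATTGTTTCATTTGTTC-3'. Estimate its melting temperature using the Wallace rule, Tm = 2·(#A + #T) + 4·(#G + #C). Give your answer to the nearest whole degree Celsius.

48°C

Base counts: A=2, T=10, G=2, C=4 (length 18).
Tm = 2·(2+10) + 4·(2+4) = 2·12 + 4·6 = 24 + 24 = 48°C.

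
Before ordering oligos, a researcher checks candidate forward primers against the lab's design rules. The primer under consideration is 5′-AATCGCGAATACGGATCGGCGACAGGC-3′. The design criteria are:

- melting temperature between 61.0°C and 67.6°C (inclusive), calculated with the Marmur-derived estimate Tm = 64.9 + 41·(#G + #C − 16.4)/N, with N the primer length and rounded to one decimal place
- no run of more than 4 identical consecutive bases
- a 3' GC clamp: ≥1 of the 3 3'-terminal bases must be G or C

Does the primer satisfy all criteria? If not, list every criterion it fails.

Base counts: A=8, T=3, G=9, C=7 (length 27).
Tm: Tm = 64.9 + 41·(16 − 16.4)/27 = 64.3°C ✓
homopolymer run: longest run = 2 ✓
GC clamp: 3' end GGC has 3 G/C ✓

Meets all criteria.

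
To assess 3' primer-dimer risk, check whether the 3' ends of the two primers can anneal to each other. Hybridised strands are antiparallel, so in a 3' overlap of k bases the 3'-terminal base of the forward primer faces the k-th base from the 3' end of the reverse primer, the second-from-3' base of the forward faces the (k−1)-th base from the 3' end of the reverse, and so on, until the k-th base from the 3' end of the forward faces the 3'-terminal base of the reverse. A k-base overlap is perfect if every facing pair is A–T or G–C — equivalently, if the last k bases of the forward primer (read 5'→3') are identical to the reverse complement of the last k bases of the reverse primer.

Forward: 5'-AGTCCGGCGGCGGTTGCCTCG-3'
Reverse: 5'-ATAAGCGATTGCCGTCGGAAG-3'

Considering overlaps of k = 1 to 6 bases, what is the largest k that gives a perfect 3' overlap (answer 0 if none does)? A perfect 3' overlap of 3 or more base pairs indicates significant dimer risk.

Last 6 bases (5'→3') — forward …GCCTCG, reverse …CGGAAG.
Reverse complement of the reverse primer's last 6 bases: CTTCCG; its first k bases are the reverse complement of the reverse primer's last k bases, so a perfect k-base overlap needs the forward primer's last k bases to equal them.
Comparing (forward last k vs required): k=1: G vs C ✗; k=2: CG vs CT ✗; k=3: TCG vs CTT ✗; k=4: CTCG vs CTTC ✗; k=5: CCTCG vs CTTCC ✗; k=6: GCCTCG vs CTTCCG ✗.
No overlap length from 1 to 6 is perfect, so the longest perfect 3' overlap is 0.

Longest perfect overlap: 0 complementary base pairs; below the dimer-risk threshold (threshold 3).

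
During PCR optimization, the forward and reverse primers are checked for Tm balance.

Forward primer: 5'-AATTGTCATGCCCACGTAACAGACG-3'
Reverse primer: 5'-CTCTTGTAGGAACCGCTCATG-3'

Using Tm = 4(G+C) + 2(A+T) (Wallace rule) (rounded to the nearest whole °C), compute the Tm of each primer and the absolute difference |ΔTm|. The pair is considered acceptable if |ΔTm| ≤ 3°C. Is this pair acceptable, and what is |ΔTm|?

|ΔTm| = 10°C; the pair is not acceptable.

Forward: A=8 T=5 G=5 C=7 → Tm = 2·13 + 4·12 = 74°C.
Reverse: A=4 T=6 G=5 C=6 → Tm = 2·10 + 4·11 = 64°C.
|ΔTm| = |74 − 64| = 10°C, > 3°C.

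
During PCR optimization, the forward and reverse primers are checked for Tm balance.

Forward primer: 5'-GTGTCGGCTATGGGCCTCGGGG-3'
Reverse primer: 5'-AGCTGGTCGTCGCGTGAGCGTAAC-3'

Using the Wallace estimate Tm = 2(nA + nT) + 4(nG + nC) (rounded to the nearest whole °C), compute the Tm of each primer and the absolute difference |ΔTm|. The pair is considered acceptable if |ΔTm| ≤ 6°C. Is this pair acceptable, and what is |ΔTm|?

|ΔTm| = 2°C; the pair is acceptable.

Forward: A=1 T=5 G=11 C=5 → Tm = 2·6 + 4·16 = 76°C.
Reverse: A=4 T=5 G=9 C=6 → Tm = 2·9 + 4·15 = 78°C.
|ΔTm| = |76 − 78| = 2°C, ≤ 6°C.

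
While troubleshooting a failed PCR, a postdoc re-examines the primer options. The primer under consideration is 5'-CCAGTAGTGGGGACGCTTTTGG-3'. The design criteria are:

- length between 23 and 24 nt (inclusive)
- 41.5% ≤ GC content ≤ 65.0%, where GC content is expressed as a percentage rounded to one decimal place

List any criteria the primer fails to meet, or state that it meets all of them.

Fails: length.

Base counts: A=3, T=6, G=9, C=4 (length 22).
length: length 22, outside 23–24 ✗
GC content: GC 13/22 = 59.1% ✓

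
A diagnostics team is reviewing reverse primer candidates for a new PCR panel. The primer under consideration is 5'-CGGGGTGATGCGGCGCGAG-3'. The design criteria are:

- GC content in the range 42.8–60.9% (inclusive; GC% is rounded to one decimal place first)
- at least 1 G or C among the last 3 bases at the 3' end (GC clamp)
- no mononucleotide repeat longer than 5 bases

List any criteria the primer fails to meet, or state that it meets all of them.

Fails: GC content.

Base counts: A=2, T=2, G=11, C=4 (length 19).
GC content: GC 15/19 = 78.9%, outside 42.8–60.9% ✗
GC clamp: 3' end GAG has 2 G/C ✓
homopolymer run: longest run = 4 ✓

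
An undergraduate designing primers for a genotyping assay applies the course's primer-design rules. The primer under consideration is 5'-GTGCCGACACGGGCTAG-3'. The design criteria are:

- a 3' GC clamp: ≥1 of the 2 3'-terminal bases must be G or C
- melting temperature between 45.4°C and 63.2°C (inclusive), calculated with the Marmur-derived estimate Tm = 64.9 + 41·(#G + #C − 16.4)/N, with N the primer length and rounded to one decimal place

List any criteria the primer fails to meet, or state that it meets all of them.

Base counts: A=3, T=2, G=7, C=5 (length 17).
GC clamp: 3' end AG has 1 G/C ✓
Tm: Tm = 64.9 + 41·(12 − 16.4)/17 = 54.3°C ✓

Meets all criteria.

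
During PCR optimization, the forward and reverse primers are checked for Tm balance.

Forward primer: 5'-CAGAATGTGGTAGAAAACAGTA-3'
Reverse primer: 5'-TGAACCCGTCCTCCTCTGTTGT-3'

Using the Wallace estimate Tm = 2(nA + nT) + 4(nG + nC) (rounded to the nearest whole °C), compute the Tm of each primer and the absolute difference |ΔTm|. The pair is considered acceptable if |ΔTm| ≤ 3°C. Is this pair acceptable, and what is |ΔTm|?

|ΔTm| = 8°C; the pair is not acceptable.

Forward: A=10 T=4 G=6 C=2 → Tm = 2·14 + 4·8 = 60°C.
Reverse: A=2 T=8 G=4 C=8 → Tm = 2·10 + 4·12 = 68°C.
|ΔTm| = |60 − 68| = 8°C, > 3°C.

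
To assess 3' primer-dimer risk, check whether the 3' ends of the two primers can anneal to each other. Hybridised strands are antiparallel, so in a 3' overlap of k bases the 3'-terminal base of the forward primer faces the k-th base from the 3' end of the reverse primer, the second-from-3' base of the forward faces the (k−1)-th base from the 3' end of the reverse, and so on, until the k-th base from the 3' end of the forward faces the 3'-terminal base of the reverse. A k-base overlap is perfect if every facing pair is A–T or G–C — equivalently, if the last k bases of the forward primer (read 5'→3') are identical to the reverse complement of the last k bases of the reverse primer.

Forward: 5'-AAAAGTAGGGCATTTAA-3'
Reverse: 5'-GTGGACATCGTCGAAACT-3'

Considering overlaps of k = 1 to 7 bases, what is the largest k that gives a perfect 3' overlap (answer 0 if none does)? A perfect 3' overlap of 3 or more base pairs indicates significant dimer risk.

Longest perfect overlap: 1 complementary base pair; below the dimer-risk threshold (threshold 3).

Last 7 bases (5'→3') — forward …CATTTAA, reverse …CGAAACT.
Reverse complement of the reverse primer's last 7 bases: AGTTTCG; its first k bases are the reverse complement of the reverse primer's last k bases, so a perfect k-base overlap needs the forward primer's last k bases to equal them.
Comparing (forward last k vs required): k=1: A vs A ✓; k=2: AA vs AG ✗; k=3: TAA vs AGT ✗; k=4: TTAA vs AGTT ✗; k=5: TTTAA vs AGTTT ✗; k=6: ATTTAA vs AGTTTC ✗; k=7: CATTTAA vs AGTTTCG ✗.
Only k = 1 is perfect, so the longest perfect 3' overlap is 1.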